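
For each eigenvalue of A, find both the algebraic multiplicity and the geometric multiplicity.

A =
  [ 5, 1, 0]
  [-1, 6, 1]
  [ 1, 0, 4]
λ = 5: alg = 3, geom = 1

Step 1 — factor the characteristic polynomial to read off the algebraic multiplicities:
  χ_A(x) = (x - 5)^3

Step 2 — compute geometric multiplicities via the rank-nullity identity g(λ) = n − rank(A − λI):
  rank(A − (5)·I) = 2, so dim ker(A − (5)·I) = n − 2 = 1

Summary:
  λ = 5: algebraic multiplicity = 3, geometric multiplicity = 1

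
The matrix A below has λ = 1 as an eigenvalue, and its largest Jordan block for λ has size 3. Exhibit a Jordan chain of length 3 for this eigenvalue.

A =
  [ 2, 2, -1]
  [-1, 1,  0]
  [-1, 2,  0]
A Jordan chain for λ = 1 of length 3:
v_1 = (0, -1, -2)ᵀ
v_2 = (1, -1, -1)ᵀ
v_3 = (1, 0, 0)ᵀ

Let N = A − (1)·I. We want v_3 with N^3 v_3 = 0 but N^2 v_3 ≠ 0; then v_{j-1} := N · v_j for j = 3, …, 2.

Pick v_3 = (1, 0, 0)ᵀ.
Then v_2 = N · v_3 = (1, -1, -1)ᵀ.
Then v_1 = N · v_2 = (0, -1, -2)ᵀ.

Sanity check: (A − (1)·I) v_1 = (0, 0, 0)ᵀ = 0. ✓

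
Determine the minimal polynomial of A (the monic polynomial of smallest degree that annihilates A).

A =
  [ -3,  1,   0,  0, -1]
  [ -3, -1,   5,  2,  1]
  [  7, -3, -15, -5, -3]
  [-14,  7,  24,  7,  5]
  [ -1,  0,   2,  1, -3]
x^3 + 9*x^2 + 27*x + 27

The characteristic polynomial is χ_A(x) = (x + 3)^5, so the eigenvalues are known. The minimal polynomial is
  m_A(x) = Π_λ (x − λ)^{k_λ}
where k_λ is the size of the *largest* Jordan block for λ (equivalently, the smallest k with (A − λI)^k v = 0 for every generalised eigenvector v of λ).

  λ = -3: largest Jordan block has size 3, contributing (x + 3)^3

So m_A(x) = (x + 3)^3 = x^3 + 9*x^2 + 27*x + 27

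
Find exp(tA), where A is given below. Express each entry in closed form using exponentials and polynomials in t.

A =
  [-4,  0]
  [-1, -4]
e^{tA} =
  [exp(-4*t), 0]
  [-t*exp(-4*t), exp(-4*t)]

Strategy: write A = P · J · P⁻¹ where J is a Jordan canonical form, so e^{tA} = P · e^{tJ} · P⁻¹, and e^{tJ} can be computed block-by-block.

A has Jordan form
J =
  [-4,  1]
  [ 0, -4]
(up to reordering of blocks).

Per-block formulas:
  For a 2×2 Jordan block J_2(-4): exp(t · J_2(-4)) = e^(-4t)·(I + t·N), where N is the 2×2 nilpotent shift.

After assembling e^{tJ} and conjugating by P, we get:

e^{tA} =
  [exp(-4*t), 0]
  [-t*exp(-4*t), exp(-4*t)]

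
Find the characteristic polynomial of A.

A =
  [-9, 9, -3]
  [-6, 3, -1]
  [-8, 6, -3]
x^3 + 9*x^2 + 27*x + 27

Expanding det(x·I − A) (e.g. by cofactor expansion or by noting that A is similar to its Jordan form J, which has the same characteristic polynomial as A) gives
  χ_A(x) = x^3 + 9*x^2 + 27*x + 27
which factors as (x + 3)^3. The eigenvalues (with algebraic multiplicities) are λ = -3 with multiplicity 3.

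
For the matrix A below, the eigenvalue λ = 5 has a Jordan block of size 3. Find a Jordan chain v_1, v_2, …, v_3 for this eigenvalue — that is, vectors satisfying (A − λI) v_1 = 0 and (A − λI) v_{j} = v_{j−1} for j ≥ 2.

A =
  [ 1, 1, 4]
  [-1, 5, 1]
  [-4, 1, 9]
A Jordan chain for λ = 5 of length 3:
v_1 = (-1, 0, -1)ᵀ
v_2 = (-4, -1, -4)ᵀ
v_3 = (1, 0, 0)ᵀ

Let N = A − (5)·I. We want v_3 with N^3 v_3 = 0 but N^2 v_3 ≠ 0; then v_{j-1} := N · v_j for j = 3, …, 2.

Pick v_3 = (1, 0, 0)ᵀ.
Then v_2 = N · v_3 = (-4, -1, -4)ᵀ.
Then v_1 = N · v_2 = (-1, 0, -1)ᵀ.

Sanity check: (A − (5)·I) v_1 = (0, 0, 0)ᵀ = 0. ✓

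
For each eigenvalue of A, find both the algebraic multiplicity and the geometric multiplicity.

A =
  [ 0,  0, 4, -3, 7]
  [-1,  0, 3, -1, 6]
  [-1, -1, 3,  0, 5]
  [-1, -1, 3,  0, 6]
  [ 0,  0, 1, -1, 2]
λ = 1: alg = 5, geom = 2

Step 1 — factor the characteristic polynomial to read off the algebraic multiplicities:
  χ_A(x) = (x - 1)^5

Step 2 — compute geometric multiplicities via the rank-nullity identity g(λ) = n − rank(A − λI):
  rank(A − (1)·I) = 3, so dim ker(A − (1)·I) = n − 3 = 2

Summary:
  λ = 1: algebraic multiplicity = 5, geometric multiplicity = 2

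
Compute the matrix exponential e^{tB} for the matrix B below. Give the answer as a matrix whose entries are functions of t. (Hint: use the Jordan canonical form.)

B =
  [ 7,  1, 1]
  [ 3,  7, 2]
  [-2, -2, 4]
e^{tB} =
  [t^2*exp(6*t) + t*exp(6*t) + exp(6*t), t*exp(6*t), t^2*exp(6*t)/2 + t*exp(6*t)]
  [t^2*exp(6*t) + 3*t*exp(6*t), t*exp(6*t) + exp(6*t), t^2*exp(6*t)/2 + 2*t*exp(6*t)]
  [-2*t^2*exp(6*t) - 2*t*exp(6*t), -2*t*exp(6*t), -t^2*exp(6*t) - 2*t*exp(6*t) + exp(6*t)]

Strategy: write B = P · J · P⁻¹ where J is a Jordan canonical form, so e^{tB} = P · e^{tJ} · P⁻¹, and e^{tJ} can be computed block-by-block.

B has Jordan form
J =
  [6, 1, 0]
  [0, 6, 1]
  [0, 0, 6]
(up to reordering of blocks).

Per-block formulas:
  For a 3×3 Jordan block J_3(6): exp(t · J_3(6)) = e^(6t)·(I + t·N + (t^2/2)·N^2), where N is the 3×3 nilpotent shift.

After assembling e^{tJ} and conjugating by P, we get:

e^{tB} =
  [t^2*exp(6*t) + t*exp(6*t) + exp(6*t), t*exp(6*t), t^2*exp(6*t)/2 + t*exp(6*t)]
  [t^2*exp(6*t) + 3*t*exp(6*t), t*exp(6*t) + exp(6*t), t^2*exp(6*t)/2 + 2*t*exp(6*t)]
  [-2*t^2*exp(6*t) - 2*t*exp(6*t), -2*t*exp(6*t), -t^2*exp(6*t) - 2*t*exp(6*t) + exp(6*t)]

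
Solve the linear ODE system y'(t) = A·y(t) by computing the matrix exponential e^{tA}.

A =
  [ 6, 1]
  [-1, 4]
e^{tA} =
  [t*exp(5*t) + exp(5*t), t*exp(5*t)]
  [-t*exp(5*t), -t*exp(5*t) + exp(5*t)]

Strategy: write A = P · J · P⁻¹ where J is a Jordan canonical form, so e^{tA} = P · e^{tJ} · P⁻¹, and e^{tJ} can be computed block-by-block.

A has Jordan form
J =
  [5, 1]
  [0, 5]
(up to reordering of blocks).

Per-block formulas:
  For a 2×2 Jordan block J_2(5): exp(t · J_2(5)) = e^(5t)·(I + t·N), where N is the 2×2 nilpotent shift.

After assembling e^{tJ} and conjugating by P, we get:

e^{tA} =
  [t*exp(5*t) + exp(5*t), t*exp(5*t)]
  [-t*exp(5*t), -t*exp(5*t) + exp(5*t)]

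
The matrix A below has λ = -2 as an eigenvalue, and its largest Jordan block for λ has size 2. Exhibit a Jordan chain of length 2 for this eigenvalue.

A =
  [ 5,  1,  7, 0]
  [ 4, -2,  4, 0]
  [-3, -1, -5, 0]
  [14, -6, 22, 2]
A Jordan chain for λ = -2 of length 2:
v_1 = (-1, 0, 1, -2)ᵀ
v_2 = (1, -1, -1, 0)ᵀ

Let N = A − (-2)·I. We want v_2 with N^2 v_2 = 0 but N^1 v_2 ≠ 0; then v_{j-1} := N · v_j for j = 2, …, 2.

Pick v_2 = (1, -1, -1, 0)ᵀ.
Then v_1 = N · v_2 = (-1, 0, 1, -2)ᵀ.

Sanity check: (A − (-2)·I) v_1 = (0, 0, 0, 0)ᵀ = 0. ✓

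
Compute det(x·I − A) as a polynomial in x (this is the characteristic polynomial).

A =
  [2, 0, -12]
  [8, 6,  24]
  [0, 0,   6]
x^3 - 14*x^2 + 60*x - 72

Expanding det(x·I − A) (e.g. by cofactor expansion or by noting that A is similar to its Jordan form J, which has the same characteristic polynomial as A) gives
  χ_A(x) = x^3 - 14*x^2 + 60*x - 72
which factors as (x - 6)^2*(x - 2). The eigenvalues (with algebraic multiplicities) are λ = 2 with multiplicity 1, λ = 6 with multiplicity 2.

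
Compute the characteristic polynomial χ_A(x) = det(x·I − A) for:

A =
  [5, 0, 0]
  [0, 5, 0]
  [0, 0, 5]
x^3 - 15*x^2 + 75*x - 125

Expanding det(x·I − A) (e.g. by cofactor expansion or by noting that A is similar to its Jordan form J, which has the same characteristic polynomial as A) gives
  χ_A(x) = x^3 - 15*x^2 + 75*x - 125
which factors as (x - 5)^3. The eigenvalues (with algebraic multiplicities) are λ = 5 with multiplicity 3.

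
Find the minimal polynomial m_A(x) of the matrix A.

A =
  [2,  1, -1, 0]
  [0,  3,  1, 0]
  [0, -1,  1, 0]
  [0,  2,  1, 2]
x^3 - 6*x^2 + 12*x - 8

The characteristic polynomial is χ_A(x) = (x - 2)^4, so the eigenvalues are known. The minimal polynomial is
  m_A(x) = Π_λ (x − λ)^{k_λ}
where k_λ is the size of the *largest* Jordan block for λ (equivalently, the smallest k with (A − λI)^k v = 0 for every generalised eigenvector v of λ).

  λ = 2: largest Jordan block has size 3, contributing (x − 2)^3

So m_A(x) = (x - 2)^3 = x^3 - 6*x^2 + 12*x - 8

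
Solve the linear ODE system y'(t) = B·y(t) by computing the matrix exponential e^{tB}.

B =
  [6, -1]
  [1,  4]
e^{tB} =
  [t*exp(5*t) + exp(5*t), -t*exp(5*t)]
  [t*exp(5*t), -t*exp(5*t) + exp(5*t)]

Strategy: write B = P · J · P⁻¹ where J is a Jordan canonical form, so e^{tB} = P · e^{tJ} · P⁻¹, and e^{tJ} can be computed block-by-block.

B has Jordan form
J =
  [5, 1]
  [0, 5]
(up to reordering of blocks).

Per-block formulas:
  For a 2×2 Jordan block J_2(5): exp(t · J_2(5)) = e^(5t)·(I + t·N), where N is the 2×2 nilpotent shift.

After assembling e^{tJ} and conjugating by P, we get:

e^{tB} =
  [t*exp(5*t) + exp(5*t), -t*exp(5*t)]
  [t*exp(5*t), -t*exp(5*t) + exp(5*t)]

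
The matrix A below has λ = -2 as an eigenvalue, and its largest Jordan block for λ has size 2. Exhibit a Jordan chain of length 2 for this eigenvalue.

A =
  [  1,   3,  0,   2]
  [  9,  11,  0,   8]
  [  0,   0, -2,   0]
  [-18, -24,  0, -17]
A Jordan chain for λ = -2 of length 2:
v_1 = (3, 9, 0, -18)ᵀ
v_2 = (1, 0, 0, 0)ᵀ

Let N = A − (-2)·I. We want v_2 with N^2 v_2 = 0 but N^1 v_2 ≠ 0; then v_{j-1} := N · v_j for j = 2, …, 2.

Pick v_2 = (1, 0, 0, 0)ᵀ.
Then v_1 = N · v_2 = (3, 9, 0, -18)ᵀ.

Sanity check: (A − (-2)·I) v_1 = (0, 0, 0, 0)ᵀ = 0. ✓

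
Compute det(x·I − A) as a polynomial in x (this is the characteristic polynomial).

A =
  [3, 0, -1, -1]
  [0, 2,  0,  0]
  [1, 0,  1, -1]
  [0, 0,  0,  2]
x^4 - 8*x^3 + 24*x^2 - 32*x + 16

Expanding det(x·I − A) (e.g. by cofactor expansion or by noting that A is similar to its Jordan form J, which has the same characteristic polynomial as A) gives
  χ_A(x) = x^4 - 8*x^3 + 24*x^2 - 32*x + 16
which factors as (x - 2)^4. The eigenvalues (with algebraic multiplicities) are λ = 2 with multiplicity 4.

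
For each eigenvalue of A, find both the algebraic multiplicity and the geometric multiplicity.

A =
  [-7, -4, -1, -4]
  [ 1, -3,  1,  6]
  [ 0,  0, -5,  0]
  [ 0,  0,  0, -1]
λ = -5: alg = 3, geom = 1; λ = -1: alg = 1, geom = 1

Step 1 — factor the characteristic polynomial to read off the algebraic multiplicities:
  χ_A(x) = (x + 1)*(x + 5)^3

Step 2 — compute geometric multiplicities via the rank-nullity identity g(λ) = n − rank(A − λI):
  rank(A − (-5)·I) = 3, so dim ker(A − (-5)·I) = n − 3 = 1
  rank(A − (-1)·I) = 3, so dim ker(A − (-1)·I) = n − 3 = 1

Summary:
  λ = -5: algebraic multiplicity = 3, geometric multiplicity = 1
  λ = -1: algebraic multiplicity = 1, geometric multiplicity = 1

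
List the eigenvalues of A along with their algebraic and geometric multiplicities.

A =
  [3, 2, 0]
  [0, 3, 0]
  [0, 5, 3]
λ = 3: alg = 3, geom = 2

Step 1 — factor the characteristic polynomial to read off the algebraic multiplicities:
  χ_A(x) = (x - 3)^3

Step 2 — compute geometric multiplicities via the rank-nullity identity g(λ) = n − rank(A − λI):
  rank(A − (3)·I) = 1, so dim ker(A − (3)·I) = n − 1 = 2

Summary:
  λ = 3: algebraic multiplicity = 3, geometric multiplicity = 2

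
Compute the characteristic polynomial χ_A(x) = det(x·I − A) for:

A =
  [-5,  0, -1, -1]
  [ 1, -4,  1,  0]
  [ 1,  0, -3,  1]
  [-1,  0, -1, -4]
x^4 + 16*x^3 + 96*x^2 + 256*x + 256

Expanding det(x·I − A) (e.g. by cofactor expansion or by noting that A is similar to its Jordan form J, which has the same characteristic polynomial as A) gives
  χ_A(x) = x^4 + 16*x^3 + 96*x^2 + 256*x + 256
which factors as (x + 4)^4. The eigenvalues (with algebraic multiplicities) are λ = -4 with multiplicity 4.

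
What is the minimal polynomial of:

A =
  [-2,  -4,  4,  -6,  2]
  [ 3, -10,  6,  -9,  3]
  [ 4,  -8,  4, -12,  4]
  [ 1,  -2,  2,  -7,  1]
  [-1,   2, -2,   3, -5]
x^2 + 8*x + 16

The characteristic polynomial is χ_A(x) = (x + 4)^5, so the eigenvalues are known. The minimal polynomial is
  m_A(x) = Π_λ (x − λ)^{k_λ}
where k_λ is the size of the *largest* Jordan block for λ (equivalently, the smallest k with (A − λI)^k v = 0 for every generalised eigenvector v of λ).

  λ = -4: largest Jordan block has size 2, contributing (x + 4)^2

So m_A(x) = (x + 4)^2 = x^2 + 8*x + 16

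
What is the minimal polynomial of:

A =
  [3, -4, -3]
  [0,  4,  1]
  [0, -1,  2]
x^3 - 9*x^2 + 27*x - 27

The characteristic polynomial is χ_A(x) = (x - 3)^3, so the eigenvalues are known. The minimal polynomial is
  m_A(x) = Π_λ (x − λ)^{k_λ}
where k_λ is the size of the *largest* Jordan block for λ (equivalently, the smallest k with (A − λI)^k v = 0 for every generalised eigenvector v of λ).

  λ = 3: largest Jordan block has size 3, contributing (x − 3)^3

So m_A(x) = (x - 3)^3 = x^3 - 9*x^2 + 27*x - 27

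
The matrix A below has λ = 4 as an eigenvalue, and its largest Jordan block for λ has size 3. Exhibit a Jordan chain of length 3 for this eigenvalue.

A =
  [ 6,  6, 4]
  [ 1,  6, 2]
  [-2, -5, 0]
A Jordan chain for λ = 4 of length 3:
v_1 = (2, 0, -1)ᵀ
v_2 = (2, 1, -2)ᵀ
v_3 = (1, 0, 0)ᵀ

Let N = A − (4)·I. We want v_3 with N^3 v_3 = 0 but N^2 v_3 ≠ 0; then v_{j-1} := N · v_j for j = 3, …, 2.

Pick v_3 = (1, 0, 0)ᵀ.
Then v_2 = N · v_3 = (2, 1, -2)ᵀ.
Then v_1 = N · v_2 = (2, 0, -1)ᵀ.

Sanity check: (A − (4)·I) v_1 = (0, 0, 0)ᵀ = 0. ✓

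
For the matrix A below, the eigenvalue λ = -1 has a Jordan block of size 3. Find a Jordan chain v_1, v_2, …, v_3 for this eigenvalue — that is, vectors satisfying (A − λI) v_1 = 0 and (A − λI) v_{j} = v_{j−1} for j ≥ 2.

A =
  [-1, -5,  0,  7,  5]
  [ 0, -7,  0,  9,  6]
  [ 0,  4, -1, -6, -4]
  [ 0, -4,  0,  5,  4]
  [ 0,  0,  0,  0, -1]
A Jordan chain for λ = -1 of length 3:
v_1 = (2, 0, 0, 0, 0)ᵀ
v_2 = (-5, -6, 4, -4, 0)ᵀ
v_3 = (0, 1, 0, 0, 0)ᵀ

Let N = A − (-1)·I. We want v_3 with N^3 v_3 = 0 but N^2 v_3 ≠ 0; then v_{j-1} := N · v_j for j = 3, …, 2.

Pick v_3 = (0, 1, 0, 0, 0)ᵀ.
Then v_2 = N · v_3 = (-5, -6, 4, -4, 0)ᵀ.
Then v_1 = N · v_2 = (2, 0, 0, 0, 0)ᵀ.

Sanity check: (A − (-1)·I) v_1 = (0, 0, 0, 0, 0)ᵀ = 0. ✓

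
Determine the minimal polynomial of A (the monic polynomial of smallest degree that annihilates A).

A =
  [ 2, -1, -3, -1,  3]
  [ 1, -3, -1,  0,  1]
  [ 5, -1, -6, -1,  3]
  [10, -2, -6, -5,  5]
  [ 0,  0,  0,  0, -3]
x^3 + 9*x^2 + 27*x + 27

The characteristic polynomial is χ_A(x) = (x + 3)^5, so the eigenvalues are known. The minimal polynomial is
  m_A(x) = Π_λ (x − λ)^{k_λ}
where k_λ is the size of the *largest* Jordan block for λ (equivalently, the smallest k with (A − λI)^k v = 0 for every generalised eigenvector v of λ).

  λ = -3: largest Jordan block has size 3, contributing (x + 3)^3

So m_A(x) = (x + 3)^3 = x^3 + 9*x^2 + 27*x + 27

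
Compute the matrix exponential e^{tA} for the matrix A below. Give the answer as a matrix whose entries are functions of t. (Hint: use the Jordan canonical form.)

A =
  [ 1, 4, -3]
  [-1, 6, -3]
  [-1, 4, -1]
e^{tA} =
  [-t*exp(2*t) + exp(2*t), 4*t*exp(2*t), -3*t*exp(2*t)]
  [-t*exp(2*t), 4*t*exp(2*t) + exp(2*t), -3*t*exp(2*t)]
  [-t*exp(2*t), 4*t*exp(2*t), -3*t*exp(2*t) + exp(2*t)]

Strategy: write A = P · J · P⁻¹ where J is a Jordan canonical form, so e^{tA} = P · e^{tJ} · P⁻¹, and e^{tJ} can be computed block-by-block.

A has Jordan form
J =
  [2, 1, 0]
  [0, 2, 0]
  [0, 0, 2]
(up to reordering of blocks).

Per-block formulas:
  For a 2×2 Jordan block J_2(2): exp(t · J_2(2)) = e^(2t)·(I + t·N), where N is the 2×2 nilpotent shift.
  For a 1×1 block at λ = 2: exp(t · [2]) = [e^(2t)].

After assembling e^{tJ} and conjugating by P, we get:

e^{tA} =
  [-t*exp(2*t) + exp(2*t), 4*t*exp(2*t), -3*t*exp(2*t)]
  [-t*exp(2*t), 4*t*exp(2*t) + exp(2*t), -3*t*exp(2*t)]
  [-t*exp(2*t), 4*t*exp(2*t), -3*t*exp(2*t) + exp(2*t)]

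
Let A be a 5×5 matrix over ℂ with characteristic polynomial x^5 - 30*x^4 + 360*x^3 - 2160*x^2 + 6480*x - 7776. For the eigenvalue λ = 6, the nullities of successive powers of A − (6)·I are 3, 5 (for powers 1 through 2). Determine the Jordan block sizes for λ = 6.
Block sizes for λ = 6: [2, 2, 1]

From the dimensions of kernels of powers, the number of Jordan blocks of size at least j is d_j − d_{j−1} where d_j = dim ker(N^j) (with d_0 = 0). Computing the differences gives [3, 2].
The number of blocks of size exactly k is (#blocks of size ≥ k) − (#blocks of size ≥ k + 1), so the partition is: 1 block(s) of size 1, 2 block(s) of size 2.
In nonincreasing order the block sizes are [2, 2, 1].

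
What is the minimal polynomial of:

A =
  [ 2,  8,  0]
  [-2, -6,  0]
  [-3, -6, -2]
x^2 + 4*x + 4

The characteristic polynomial is χ_A(x) = (x + 2)^3, so the eigenvalues are known. The minimal polynomial is
  m_A(x) = Π_λ (x − λ)^{k_λ}
where k_λ is the size of the *largest* Jordan block for λ (equivalently, the smallest k with (A − λI)^k v = 0 for every generalised eigenvector v of λ).

  λ = -2: largest Jordan block has size 2, contributing (x + 2)^2

So m_A(x) = (x + 2)^2 = x^2 + 4*x + 4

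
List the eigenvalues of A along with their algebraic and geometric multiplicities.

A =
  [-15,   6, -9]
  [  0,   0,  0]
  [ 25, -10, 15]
λ = 0: alg = 3, geom = 2

Step 1 — factor the characteristic polynomial to read off the algebraic multiplicities:
  χ_A(x) = x^3

Step 2 — compute geometric multiplicities via the rank-nullity identity g(λ) = n − rank(A − λI):
  rank(A − (0)·I) = 1, so dim ker(A − (0)·I) = n − 1 = 2

Summary:
  λ = 0: algebraic multiplicity = 3, geometric multiplicity = 2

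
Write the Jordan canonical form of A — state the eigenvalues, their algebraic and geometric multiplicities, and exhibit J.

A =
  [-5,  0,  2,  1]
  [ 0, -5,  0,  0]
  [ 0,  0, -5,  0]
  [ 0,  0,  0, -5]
J_2(-5) ⊕ J_1(-5) ⊕ J_1(-5)

The characteristic polynomial is
  det(x·I − A) = x^4 + 20*x^3 + 150*x^2 + 500*x + 625 = (x + 5)^4

Eigenvalues and multiplicities (the geometric multiplicity of λ is n − rank(A − λI), which equals the number of Jordan blocks for λ):
  λ = -5: algebraic multiplicity = 4, geometric multiplicity = 3

Determining the block sizes for each eigenvalue:
  λ = -5: 3 blocks summing to 4 forces exactly one block of size 2 and the rest size 1 → block sizes [2, 1, 1]

Assembling the blocks gives a Jordan form
J =
  [-5,  1,  0,  0]
  [ 0, -5,  0,  0]
  [ 0,  0, -5,  0]
  [ 0,  0,  0, -5]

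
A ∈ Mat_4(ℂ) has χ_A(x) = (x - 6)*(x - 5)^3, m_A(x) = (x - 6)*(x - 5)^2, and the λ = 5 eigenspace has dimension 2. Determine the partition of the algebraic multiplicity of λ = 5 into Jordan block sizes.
Block sizes for λ = 5: [2, 1]

Step 1 — from the characteristic polynomial, algebraic multiplicity of λ = 5 is 3. From dim ker(A − (5)·I) = 2, there are exactly 2 Jordan blocks for λ = 5.
Step 2 — from the minimal polynomial, the factor (x − 5)^2 tells us the largest block for λ = 5 has size 2.
Step 3 — with total size 3, 2 blocks, and largest block 2, the block sizes (in nonincreasing order) are [2, 1].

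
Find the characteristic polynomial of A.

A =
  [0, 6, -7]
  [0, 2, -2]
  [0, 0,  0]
x^3 - 2*x^2

Expanding det(x·I − A) (e.g. by cofactor expansion or by noting that A is similar to its Jordan form J, which has the same characteristic polynomial as A) gives
  χ_A(x) = x^3 - 2*x^2
which factors as x^2*(x - 2). The eigenvalues (with algebraic multiplicities) are λ = 0 with multiplicity 2, λ = 2 with multiplicity 1.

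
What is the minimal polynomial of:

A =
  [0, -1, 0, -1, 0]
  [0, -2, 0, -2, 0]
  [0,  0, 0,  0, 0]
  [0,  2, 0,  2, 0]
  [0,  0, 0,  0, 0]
x^2

The characteristic polynomial is χ_A(x) = x^5, so the eigenvalues are known. The minimal polynomial is
  m_A(x) = Π_λ (x − λ)^{k_λ}
where k_λ is the size of the *largest* Jordan block for λ (equivalently, the smallest k with (A − λI)^k v = 0 for every generalised eigenvector v of λ).

  λ = 0: largest Jordan block has size 2, contributing (x − 0)^2

So m_A(x) = x^2 = x^2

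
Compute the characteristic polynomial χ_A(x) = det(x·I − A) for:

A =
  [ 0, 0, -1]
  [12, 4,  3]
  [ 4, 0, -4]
x^3 - 12*x - 16

Expanding det(x·I − A) (e.g. by cofactor expansion or by noting that A is similar to its Jordan form J, which has the same characteristic polynomial as A) gives
  χ_A(x) = x^3 - 12*x - 16
which factors as (x - 4)*(x + 2)^2. The eigenvalues (with algebraic multiplicities) are λ = -2 with multiplicity 2, λ = 4 with multiplicity 1.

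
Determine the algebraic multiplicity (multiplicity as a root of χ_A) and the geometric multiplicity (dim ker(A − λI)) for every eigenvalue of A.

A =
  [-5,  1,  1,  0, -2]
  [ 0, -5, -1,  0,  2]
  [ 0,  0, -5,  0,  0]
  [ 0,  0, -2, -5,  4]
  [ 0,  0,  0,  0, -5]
λ = -5: alg = 5, geom = 3

Step 1 — factor the characteristic polynomial to read off the algebraic multiplicities:
  χ_A(x) = (x + 5)^5

Step 2 — compute geometric multiplicities via the rank-nullity identity g(λ) = n − rank(A − λI):
  rank(A − (-5)·I) = 2, so dim ker(A − (-5)·I) = n − 2 = 3

Summary:
  λ = -5: algebraic multiplicity = 5, geometric multiplicity = 3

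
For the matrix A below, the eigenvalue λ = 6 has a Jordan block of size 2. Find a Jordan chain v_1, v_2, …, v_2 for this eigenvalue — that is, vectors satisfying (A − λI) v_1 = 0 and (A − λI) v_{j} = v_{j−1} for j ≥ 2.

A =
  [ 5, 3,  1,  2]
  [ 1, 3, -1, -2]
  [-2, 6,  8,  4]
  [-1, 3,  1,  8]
A Jordan chain for λ = 6 of length 2:
v_1 = (-1, 1, -2, -1)ᵀ
v_2 = (1, 0, 0, 0)ᵀ

Let N = A − (6)·I. We want v_2 with N^2 v_2 = 0 but N^1 v_2 ≠ 0; then v_{j-1} := N · v_j for j = 2, …, 2.

Pick v_2 = (1, 0, 0, 0)ᵀ.
Then v_1 = N · v_2 = (-1, 1, -2, -1)ᵀ.

Sanity check: (A − (6)·I) v_1 = (0, 0, 0, 0)ᵀ = 0. ✓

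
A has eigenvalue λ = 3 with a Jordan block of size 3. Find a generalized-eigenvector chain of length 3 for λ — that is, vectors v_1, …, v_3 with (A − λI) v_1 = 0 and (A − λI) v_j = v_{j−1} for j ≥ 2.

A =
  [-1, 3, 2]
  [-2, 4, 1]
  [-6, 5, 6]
A Jordan chain for λ = 3 of length 3:
v_1 = (-2, 0, -4)ᵀ
v_2 = (-4, -2, -6)ᵀ
v_3 = (1, 0, 0)ᵀ

Let N = A − (3)·I. We want v_3 with N^3 v_3 = 0 but N^2 v_3 ≠ 0; then v_{j-1} := N · v_j for j = 3, …, 2.

Pick v_3 = (1, 0, 0)ᵀ.
Then v_2 = N · v_3 = (-4, -2, -6)ᵀ.
Then v_1 = N · v_2 = (-2, 0, -4)ᵀ.

Sanity check: (A − (3)·I) v_1 = (0, 0, 0)ᵀ = 0. ✓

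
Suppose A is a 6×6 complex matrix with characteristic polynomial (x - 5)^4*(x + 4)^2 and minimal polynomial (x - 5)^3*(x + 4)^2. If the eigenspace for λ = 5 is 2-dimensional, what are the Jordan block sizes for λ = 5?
Block sizes for λ = 5: [3, 1]

Step 1 — from the characteristic polynomial, algebraic multiplicity of λ = 5 is 4. From dim ker(A − (5)·I) = 2, there are exactly 2 Jordan blocks for λ = 5.
Step 2 — from the minimal polynomial, the factor (x − 5)^3 tells us the largest block for λ = 5 has size 3.
Step 3 — with total size 4, 2 blocks, and largest block 3, the block sizes (in nonincreasing order) are [3, 1].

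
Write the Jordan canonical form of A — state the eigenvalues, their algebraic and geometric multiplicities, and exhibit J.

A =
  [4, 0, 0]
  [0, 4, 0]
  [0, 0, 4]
J_1(4) ⊕ J_1(4) ⊕ J_1(4)

The characteristic polynomial is
  det(x·I − A) = x^3 - 12*x^2 + 48*x - 64 = (x - 4)^3

Eigenvalues and multiplicities (the geometric multiplicity of λ is n − rank(A − λI), which equals the number of Jordan blocks for λ):
  λ = 4: algebraic multiplicity = 3, geometric multiplicity = 3

Determining the block sizes for each eigenvalue:
  λ = 4: gm = am = 3, so every block has size 1 → block sizes [1, 1, 1]

Assembling the blocks gives a Jordan form
J =
  [4, 0, 0]
  [0, 4, 0]
  [0, 0, 4]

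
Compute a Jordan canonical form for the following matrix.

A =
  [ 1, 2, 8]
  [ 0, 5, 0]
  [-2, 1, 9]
J_2(5) ⊕ J_1(5)

The characteristic polynomial is
  det(x·I − A) = x^3 - 15*x^2 + 75*x - 125 = (x - 5)^3

Eigenvalues and multiplicities (the geometric multiplicity of λ is n − rank(A − λI), which equals the number of Jordan blocks for λ):
  λ = 5: algebraic multiplicity = 3, geometric multiplicity = 2

Determining the block sizes for each eigenvalue:
  λ = 5: 2 blocks summing to 3 forces exactly one block of size 2 and the rest size 1 → block sizes [2, 1]

Assembling the blocks gives a Jordan form
J =
  [5, 1, 0]
  [0, 5, 0]
  [0, 0, 5]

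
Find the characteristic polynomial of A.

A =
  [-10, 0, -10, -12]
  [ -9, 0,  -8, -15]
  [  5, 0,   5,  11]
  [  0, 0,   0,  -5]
x^4 + 10*x^3 + 25*x^2

Expanding det(x·I − A) (e.g. by cofactor expansion or by noting that A is similar to its Jordan form J, which has the same characteristic polynomial as A) gives
  χ_A(x) = x^4 + 10*x^3 + 25*x^2
which factors as x^2*(x + 5)^2. The eigenvalues (with algebraic multiplicities) are λ = -5 with multiplicity 2, λ = 0 with multiplicity 2.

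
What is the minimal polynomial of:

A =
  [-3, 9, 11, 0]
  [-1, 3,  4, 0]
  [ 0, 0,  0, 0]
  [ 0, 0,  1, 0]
x^3

The characteristic polynomial is χ_A(x) = x^4, so the eigenvalues are known. The minimal polynomial is
  m_A(x) = Π_λ (x − λ)^{k_λ}
where k_λ is the size of the *largest* Jordan block for λ (equivalently, the smallest k with (A − λI)^k v = 0 for every generalised eigenvector v of λ).

  λ = 0: largest Jordan block has size 3, contributing (x − 0)^3

So m_A(x) = x^3 = x^3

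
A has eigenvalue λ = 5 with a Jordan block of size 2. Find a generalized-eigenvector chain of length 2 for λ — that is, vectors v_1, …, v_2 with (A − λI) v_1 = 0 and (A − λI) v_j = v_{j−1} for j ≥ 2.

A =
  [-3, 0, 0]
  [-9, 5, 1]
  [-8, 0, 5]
A Jordan chain for λ = 5 of length 2:
v_1 = (0, 1, 0)ᵀ
v_2 = (0, 0, 1)ᵀ

Let N = A − (5)·I. We want v_2 with N^2 v_2 = 0 but N^1 v_2 ≠ 0; then v_{j-1} := N · v_j for j = 2, …, 2.

Pick v_2 = (0, 0, 1)ᵀ.
Then v_1 = N · v_2 = (0, 1, 0)ᵀ.

Sanity check: (A − (5)·I) v_1 = (0, 0, 0)ᵀ = 0. ✓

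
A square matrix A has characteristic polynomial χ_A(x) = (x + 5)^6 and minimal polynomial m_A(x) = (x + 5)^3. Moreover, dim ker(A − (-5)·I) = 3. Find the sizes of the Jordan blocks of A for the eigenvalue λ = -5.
Block sizes for λ = -5: [3, 2, 1]

Step 1 — from the characteristic polynomial, algebraic multiplicity of λ = -5 is 6. From dim ker(A − (-5)·I) = 3, there are exactly 3 Jordan blocks for λ = -5.
Step 2 — from the minimal polynomial, the factor (x + 5)^3 tells us the largest block for λ = -5 has size 3.
Step 3 — with total size 6, 3 blocks, and largest block 3, the block sizes (in nonincreasing order) are [3, 2, 1].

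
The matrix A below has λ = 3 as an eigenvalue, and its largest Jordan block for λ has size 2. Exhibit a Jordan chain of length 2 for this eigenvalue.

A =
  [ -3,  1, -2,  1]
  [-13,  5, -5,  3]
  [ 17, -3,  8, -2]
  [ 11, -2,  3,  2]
A Jordan chain for λ = 3 of length 2:
v_1 = (-6, -13, 17, 11)ᵀ
v_2 = (1, 0, 0, 0)ᵀ

Let N = A − (3)·I. We want v_2 with N^2 v_2 = 0 but N^1 v_2 ≠ 0; then v_{j-1} := N · v_j for j = 2, …, 2.

Pick v_2 = (1, 0, 0, 0)ᵀ.
Then v_1 = N · v_2 = (-6, -13, 17, 11)ᵀ.

Sanity check: (A − (3)·I) v_1 = (0, 0, 0, 0)ᵀ = 0. ✓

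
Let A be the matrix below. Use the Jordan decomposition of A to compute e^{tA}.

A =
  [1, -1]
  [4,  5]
e^{tA} =
  [-2*t*exp(3*t) + exp(3*t), -t*exp(3*t)]
  [4*t*exp(3*t), 2*t*exp(3*t) + exp(3*t)]

Strategy: write A = P · J · P⁻¹ where J is a Jordan canonical form, so e^{tA} = P · e^{tJ} · P⁻¹, and e^{tJ} can be computed block-by-block.

A has Jordan form
J =
  [3, 1]
  [0, 3]
(up to reordering of blocks).

Per-block formulas:
  For a 2×2 Jordan block J_2(3): exp(t · J_2(3)) = e^(3t)·(I + t·N), where N is the 2×2 nilpotent shift.

After assembling e^{tJ} and conjugating by P, we get:

e^{tA} =
  [-2*t*exp(3*t) + exp(3*t), -t*exp(3*t)]
  [4*t*exp(3*t), 2*t*exp(3*t) + exp(3*t)]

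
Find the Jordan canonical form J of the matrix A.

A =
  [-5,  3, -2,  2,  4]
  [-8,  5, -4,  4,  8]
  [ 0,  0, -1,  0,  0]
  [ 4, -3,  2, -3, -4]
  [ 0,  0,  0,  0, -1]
J_2(-1) ⊕ J_1(-1) ⊕ J_1(-1) ⊕ J_1(-1)

The characteristic polynomial is
  det(x·I − A) = x^5 + 5*x^4 + 10*x^3 + 10*x^2 + 5*x + 1 = (x + 1)^5

Eigenvalues and multiplicities (the geometric multiplicity of λ is n − rank(A − λI), which equals the number of Jordan blocks for λ):
  λ = -1: algebraic multiplicity = 5, geometric multiplicity = 4

Determining the block sizes for each eigenvalue:
  λ = -1: 4 blocks summing to 5 forces exactly one block of size 2 and the rest size 1 → block sizes [2, 1, 1, 1]

Assembling the blocks gives a Jordan form
J =
  [-1,  1,  0,  0,  0]
  [ 0, -1,  0,  0,  0]
  [ 0,  0, -1,  0,  0]
  [ 0,  0,  0, -1,  0]
  [ 0,  0,  0,  0, -1]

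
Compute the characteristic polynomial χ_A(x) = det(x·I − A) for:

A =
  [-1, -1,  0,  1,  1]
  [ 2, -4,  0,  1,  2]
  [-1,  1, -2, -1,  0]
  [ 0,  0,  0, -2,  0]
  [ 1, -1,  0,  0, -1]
x^5 + 10*x^4 + 40*x^3 + 80*x^2 + 80*x + 32

Expanding det(x·I − A) (e.g. by cofactor expansion or by noting that A is similar to its Jordan form J, which has the same characteristic polynomial as A) gives
  χ_A(x) = x^5 + 10*x^4 + 40*x^3 + 80*x^2 + 80*x + 32
which factors as (x + 2)^5. The eigenvalues (with algebraic multiplicities) are λ = -2 with multiplicity 5.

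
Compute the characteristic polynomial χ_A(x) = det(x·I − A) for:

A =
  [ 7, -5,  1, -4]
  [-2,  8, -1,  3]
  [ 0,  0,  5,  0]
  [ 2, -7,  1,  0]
x^4 - 20*x^3 + 150*x^2 - 500*x + 625

Expanding det(x·I − A) (e.g. by cofactor expansion or by noting that A is similar to its Jordan form J, which has the same characteristic polynomial as A) gives
  χ_A(x) = x^4 - 20*x^3 + 150*x^2 - 500*x + 625
which factors as (x - 5)^4. The eigenvalues (with algebraic multiplicities) are λ = 5 with multiplicity 4.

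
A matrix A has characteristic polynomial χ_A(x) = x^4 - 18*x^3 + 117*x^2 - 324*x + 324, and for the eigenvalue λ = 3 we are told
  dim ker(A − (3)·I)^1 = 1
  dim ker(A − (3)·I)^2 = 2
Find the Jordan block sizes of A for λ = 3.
Block sizes for λ = 3: [2]

From the dimensions of kernels of powers, the number of Jordan blocks of size at least j is d_j − d_{j−1} where d_j = dim ker(N^j) (with d_0 = 0). Computing the differences gives [1, 1].
The number of blocks of size exactly k is (#blocks of size ≥ k) − (#blocks of size ≥ k + 1), so the partition is: 1 block(s) of size 2.
In nonincreasing order the block sizes are [2].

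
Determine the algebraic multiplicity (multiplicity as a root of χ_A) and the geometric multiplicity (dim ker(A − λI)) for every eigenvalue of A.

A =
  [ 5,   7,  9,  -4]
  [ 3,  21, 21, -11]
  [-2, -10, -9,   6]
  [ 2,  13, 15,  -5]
λ = 3: alg = 4, geom = 2

Step 1 — factor the characteristic polynomial to read off the algebraic multiplicities:
  χ_A(x) = (x - 3)^4

Step 2 — compute geometric multiplicities via the rank-nullity identity g(λ) = n − rank(A − λI):
  rank(A − (3)·I) = 2, so dim ker(A − (3)·I) = n − 2 = 2

Summary:
  λ = 3: algebraic multiplicity = 4, geometric multiplicity = 2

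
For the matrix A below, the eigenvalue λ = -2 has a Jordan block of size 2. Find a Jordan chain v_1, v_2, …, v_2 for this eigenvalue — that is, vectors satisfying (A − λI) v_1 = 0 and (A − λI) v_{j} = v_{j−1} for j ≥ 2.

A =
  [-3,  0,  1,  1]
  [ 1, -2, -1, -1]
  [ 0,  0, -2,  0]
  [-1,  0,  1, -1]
A Jordan chain for λ = -2 of length 2:
v_1 = (-1, 1, 0, -1)ᵀ
v_2 = (1, 0, 0, 0)ᵀ

Let N = A − (-2)·I. We want v_2 with N^2 v_2 = 0 but N^1 v_2 ≠ 0; then v_{j-1} := N · v_j for j = 2, …, 2.

Pick v_2 = (1, 0, 0, 0)ᵀ.
Then v_1 = N · v_2 = (-1, 1, 0, -1)ᵀ.

Sanity check: (A − (-2)·I) v_1 = (0, 0, 0, 0)ᵀ = 0. ✓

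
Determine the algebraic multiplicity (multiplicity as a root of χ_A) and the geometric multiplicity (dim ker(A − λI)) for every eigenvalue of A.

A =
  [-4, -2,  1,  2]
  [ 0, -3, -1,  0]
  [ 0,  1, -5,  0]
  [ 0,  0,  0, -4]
λ = -4: alg = 4, geom = 2

Step 1 — factor the characteristic polynomial to read off the algebraic multiplicities:
  χ_A(x) = (x + 4)^4

Step 2 — compute geometric multiplicities via the rank-nullity identity g(λ) = n − rank(A − λI):
  rank(A − (-4)·I) = 2, so dim ker(A − (-4)·I) = n − 2 = 2

Summary:
  λ = -4: algebraic multiplicity = 4, geometric multiplicity = 2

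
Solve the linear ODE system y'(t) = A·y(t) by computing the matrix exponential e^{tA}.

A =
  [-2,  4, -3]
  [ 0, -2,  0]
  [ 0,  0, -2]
e^{tA} =
  [exp(-2*t), 4*t*exp(-2*t), -3*t*exp(-2*t)]
  [0, exp(-2*t), 0]
  [0, 0, exp(-2*t)]

Strategy: write A = P · J · P⁻¹ where J is a Jordan canonical form, so e^{tA} = P · e^{tJ} · P⁻¹, and e^{tJ} can be computed block-by-block.

A has Jordan form
J =
  [-2,  1,  0]
  [ 0, -2,  0]
  [ 0,  0, -2]
(up to reordering of blocks).

Per-block formulas:
  For a 1×1 block at λ = -2: exp(t · [-2]) = [e^(-2t)].
  For a 2×2 Jordan block J_2(-2): exp(t · J_2(-2)) = e^(-2t)·(I + t·N), where N is the 2×2 nilpotent shift.

After assembling e^{tJ} and conjugating by P, we get:

e^{tA} =
  [exp(-2*t), 4*t*exp(-2*t), -3*t*exp(-2*t)]
  [0, exp(-2*t), 0]
  [0, 0, exp(-2*t)]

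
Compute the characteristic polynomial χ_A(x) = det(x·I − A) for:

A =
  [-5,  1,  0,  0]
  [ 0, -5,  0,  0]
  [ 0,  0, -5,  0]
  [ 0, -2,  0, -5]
x^4 + 20*x^3 + 150*x^2 + 500*x + 625

Expanding det(x·I − A) (e.g. by cofactor expansion or by noting that A is similar to its Jordan form J, which has the same characteristic polynomial as A) gives
  χ_A(x) = x^4 + 20*x^3 + 150*x^2 + 500*x + 625
which factors as (x + 5)^4. The eigenvalues (with algebraic multiplicities) are λ = -5 with multiplicity 4.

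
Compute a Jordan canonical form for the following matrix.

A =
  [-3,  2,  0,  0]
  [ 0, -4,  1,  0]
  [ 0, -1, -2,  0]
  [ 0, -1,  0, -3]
J_3(-3) ⊕ J_1(-3)

The characteristic polynomial is
  det(x·I − A) = x^4 + 12*x^3 + 54*x^2 + 108*x + 81 = (x + 3)^4

Eigenvalues and multiplicities (the geometric multiplicity of λ is n − rank(A − λI), which equals the number of Jordan blocks for λ):
  λ = -3: algebraic multiplicity = 4, geometric multiplicity = 2

Determining the block sizes for each eigenvalue:
  λ = -3: with am = 4 and gm = 2, the partition is not yet determined (e.g. several partitions of 4 into 2 parts exist). Let N = A − (-3)·I. Computing rank(N^1) = 2, rank(N^2) = 1, rank(N^3) = 0; the number of blocks of size ≥ j is rank(N^{j−1}) − rank(N^j), giving [2, 1, 1]. So we have 1 block(s) of size 3, 1 block(s) of size 1 → block sizes [3, 1]

Assembling the blocks gives a Jordan form
J =
  [-3,  1,  0,  0]
  [ 0, -3,  1,  0]
  [ 0,  0, -3,  0]
  [ 0,  0,  0, -3]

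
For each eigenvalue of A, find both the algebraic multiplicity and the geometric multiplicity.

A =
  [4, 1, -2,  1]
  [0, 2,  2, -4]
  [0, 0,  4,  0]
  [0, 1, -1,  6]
λ = 4: alg = 4, geom = 2

Step 1 — factor the characteristic polynomial to read off the algebraic multiplicities:
  χ_A(x) = (x - 4)^4

Step 2 — compute geometric multiplicities via the rank-nullity identity g(λ) = n − rank(A − λI):
  rank(A − (4)·I) = 2, so dim ker(A − (4)·I) = n − 2 = 2

Summary:
  λ = 4: algebraic multiplicity = 4, geometric multiplicity = 2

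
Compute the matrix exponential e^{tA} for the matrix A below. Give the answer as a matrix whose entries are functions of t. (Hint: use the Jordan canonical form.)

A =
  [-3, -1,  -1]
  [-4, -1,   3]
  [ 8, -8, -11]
e^{tA} =
  [2*t*exp(-5*t) + exp(-5*t), t^2*exp(-5*t) - t*exp(-5*t), t^2*exp(-5*t)/2 - t*exp(-5*t)]
  [-4*t*exp(-5*t), -2*t^2*exp(-5*t) + 4*t*exp(-5*t) + exp(-5*t), -t^2*exp(-5*t) + 3*t*exp(-5*t)]
  [8*t*exp(-5*t), 4*t^2*exp(-5*t) - 8*t*exp(-5*t), 2*t^2*exp(-5*t) - 6*t*exp(-5*t) + exp(-5*t)]

Strategy: write A = P · J · P⁻¹ where J is a Jordan canonical form, so e^{tA} = P · e^{tJ} · P⁻¹, and e^{tJ} can be computed block-by-block.

A has Jordan form
J =
  [-5,  1,  0]
  [ 0, -5,  1]
  [ 0,  0, -5]
(up to reordering of blocks).

Per-block formulas:
  For a 3×3 Jordan block J_3(-5): exp(t · J_3(-5)) = e^(-5t)·(I + t·N + (t^2/2)·N^2), where N is the 3×3 nilpotent shift.

After assembling e^{tJ} and conjugating by P, we get:

e^{tA} =
  [2*t*exp(-5*t) + exp(-5*t), t^2*exp(-5*t) - t*exp(-5*t), t^2*exp(-5*t)/2 - t*exp(-5*t)]
  [-4*t*exp(-5*t), -2*t^2*exp(-5*t) + 4*t*exp(-5*t) + exp(-5*t), -t^2*exp(-5*t) + 3*t*exp(-5*t)]
  [8*t*exp(-5*t), 4*t^2*exp(-5*t) - 8*t*exp(-5*t), 2*t^2*exp(-5*t) - 6*t*exp(-5*t) + exp(-5*t)]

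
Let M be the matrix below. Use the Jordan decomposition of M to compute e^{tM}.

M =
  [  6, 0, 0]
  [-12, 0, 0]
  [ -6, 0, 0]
e^{tM} =
  [exp(6*t), 0, 0]
  [2 - 2*exp(6*t), 1, 0]
  [1 - exp(6*t), 0, 1]

Strategy: write M = P · J · P⁻¹ where J is a Jordan canonical form, so e^{tM} = P · e^{tJ} · P⁻¹, and e^{tJ} can be computed block-by-block.

M has Jordan form
J =
  [0, 0, 0]
  [0, 0, 0]
  [0, 0, 6]
(up to reordering of blocks).

Per-block formulas:
  For a 1×1 block at λ = 0: exp(t · [0]) = [e^(0t)].
  For a 1×1 block at λ = 6: exp(t · [6]) = [e^(6t)].

After assembling e^{tJ} and conjugating by P, we get:

e^{tM} =
  [exp(6*t), 0, 0]
  [2 - 2*exp(6*t), 1, 0]
  [1 - exp(6*t), 0, 1]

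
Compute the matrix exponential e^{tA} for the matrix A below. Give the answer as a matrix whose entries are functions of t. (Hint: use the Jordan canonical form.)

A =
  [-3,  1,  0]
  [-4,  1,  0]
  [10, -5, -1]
e^{tA} =
  [-2*t*exp(-t) + exp(-t), t*exp(-t), 0]
  [-4*t*exp(-t), 2*t*exp(-t) + exp(-t), 0]
  [10*t*exp(-t), -5*t*exp(-t), exp(-t)]

Strategy: write A = P · J · P⁻¹ where J is a Jordan canonical form, so e^{tA} = P · e^{tJ} · P⁻¹, and e^{tJ} can be computed block-by-block.

A has Jordan form
J =
  [-1,  1,  0]
  [ 0, -1,  0]
  [ 0,  0, -1]
(up to reordering of blocks).

Per-block formulas:
  For a 2×2 Jordan block J_2(-1): exp(t · J_2(-1)) = e^(-1t)·(I + t·N), where N is the 2×2 nilpotent shift.
  For a 1×1 block at λ = -1: exp(t · [-1]) = [e^(-1t)].

After assembling e^{tJ} and conjugating by P, we get:

e^{tA} =
  [-2*t*exp(-t) + exp(-t), t*exp(-t), 0]
  [-4*t*exp(-t), 2*t*exp(-t) + exp(-t), 0]
  [10*t*exp(-t), -5*t*exp(-t), exp(-t)]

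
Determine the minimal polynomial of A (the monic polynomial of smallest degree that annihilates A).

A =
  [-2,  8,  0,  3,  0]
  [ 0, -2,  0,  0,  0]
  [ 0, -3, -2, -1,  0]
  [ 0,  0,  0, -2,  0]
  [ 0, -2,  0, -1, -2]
x^2 + 4*x + 4

The characteristic polynomial is χ_A(x) = (x + 2)^5, so the eigenvalues are known. The minimal polynomial is
  m_A(x) = Π_λ (x − λ)^{k_λ}
where k_λ is the size of the *largest* Jordan block for λ (equivalently, the smallest k with (A − λI)^k v = 0 for every generalised eigenvector v of λ).

  λ = -2: largest Jordan block has size 2, contributing (x + 2)^2

So m_A(x) = (x + 2)^2 = x^2 + 4*x + 4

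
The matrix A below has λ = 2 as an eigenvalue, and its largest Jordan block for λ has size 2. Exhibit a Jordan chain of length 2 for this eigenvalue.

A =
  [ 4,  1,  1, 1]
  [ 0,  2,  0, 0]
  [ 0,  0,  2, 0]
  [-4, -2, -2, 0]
A Jordan chain for λ = 2 of length 2:
v_1 = (2, 0, 0, -4)ᵀ
v_2 = (1, 0, 0, 0)ᵀ

Let N = A − (2)·I. We want v_2 with N^2 v_2 = 0 but N^1 v_2 ≠ 0; then v_{j-1} := N · v_j for j = 2, …, 2.

Pick v_2 = (1, 0, 0, 0)ᵀ.
Then v_1 = N · v_2 = (2, 0, 0, -4)ᵀ.

Sanity check: (A − (2)·I) v_1 = (0, 0, 0, 0)ᵀ = 0. ✓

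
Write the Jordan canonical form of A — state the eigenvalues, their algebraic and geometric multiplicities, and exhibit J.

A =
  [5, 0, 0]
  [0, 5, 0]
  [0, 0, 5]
J_1(5) ⊕ J_1(5) ⊕ J_1(5)

The characteristic polynomial is
  det(x·I − A) = x^3 - 15*x^2 + 75*x - 125 = (x - 5)^3

Eigenvalues and multiplicities (the geometric multiplicity of λ is n − rank(A − λI), which equals the number of Jordan blocks for λ):
  λ = 5: algebraic multiplicity = 3, geometric multiplicity = 3

Determining the block sizes for each eigenvalue:
  λ = 5: gm = am = 3, so every block has size 1 → block sizes [1, 1, 1]

Assembling the blocks gives a Jordan form
J =
  [5, 0, 0]
  [0, 5, 0]
  [0, 0, 5]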